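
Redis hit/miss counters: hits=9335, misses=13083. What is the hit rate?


Formula: hit rate = hits / (hits + misses) * 100
hit rate = 9335 / (9335 + 13083) * 100
hit rate = 9335 / 22418 * 100
hit rate = 41.64%

41.64%


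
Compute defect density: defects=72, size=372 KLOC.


Defect density = defects / KLOC
Defect density = 72 / 372
Defect density = 0.194 defects/KLOC

0.194 defects/KLOC


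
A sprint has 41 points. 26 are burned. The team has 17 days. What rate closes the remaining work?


Formula: Required rate = Remaining points / Days left
Remaining = 41 - 26 = 15 points
Required rate = 15 / 17 = 0.88 points/day

0.88 points/day


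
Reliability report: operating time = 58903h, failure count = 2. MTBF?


Formula: MTBF = Total operating time / Number of failures
MTBF = 58903 / 2
MTBF = 29451.5 hours

29451.5 hours


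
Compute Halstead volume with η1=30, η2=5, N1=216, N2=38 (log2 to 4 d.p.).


Formula: V = N * log2(η), where N = N1 + N2 and η = η1 + η2
η = 30 + 5 = 35
N = 216 + 38 = 254
log2(35) ≈ 5.1293
V = 254 * 5.1293 = 1302.84

1302.84


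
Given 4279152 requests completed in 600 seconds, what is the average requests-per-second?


Formula: throughput = requests / seconds
throughput = 4279152 / 600
throughput = 7131.92 requests/second

7131.92 requests/second


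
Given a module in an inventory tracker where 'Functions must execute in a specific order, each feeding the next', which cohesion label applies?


Reasoning: Output of one is input to next
Type: Sequential cohesion

Sequential cohesion


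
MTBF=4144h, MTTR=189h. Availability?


Availability = MTBF / (MTBF + MTTR)
Availability = 4144 / (4144 + 189)
Availability = 4144 / 4333
Availability = 95.6381%

95.6381%


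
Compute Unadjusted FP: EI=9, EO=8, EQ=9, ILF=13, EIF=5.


UFP = EI*4 + EO*5 + EQ*4 + ILF*10 + EIF*7
UFP = 9*4 + 8*5 + 9*4 + 13*10 + 5*7
UFP = 36 + 40 + 36 + 130 + 35
UFP = 277

277


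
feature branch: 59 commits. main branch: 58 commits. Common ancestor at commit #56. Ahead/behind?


Common ancestor: commit #56
feature commits after divergence: 59 - 56 = 3
main commits after divergence: 58 - 56 = 2
feature is 3 commits ahead of main
main is 2 commits ahead of feature

feature ahead: 3, main ahead: 2


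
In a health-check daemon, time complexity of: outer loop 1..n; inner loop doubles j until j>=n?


Reasoning: linear outer times logarithmic inner
Complexity: O(n log n)

O(n log n)


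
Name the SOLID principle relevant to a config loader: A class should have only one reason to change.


This describes the Single Responsibility Principle (SRP)

Single Responsibility Principle (SRP)


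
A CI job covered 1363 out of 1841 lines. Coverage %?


Coverage = covered / total * 100
Coverage = 1363 / 1841 * 100
Coverage = 74.04%

74.04%


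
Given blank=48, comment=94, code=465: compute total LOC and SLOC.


Total LOC = blank + comment + code
Total LOC = 48 + 94 + 465 = 607
SLOC (source only) = code = 465

Total LOC: 607, SLOC: 465


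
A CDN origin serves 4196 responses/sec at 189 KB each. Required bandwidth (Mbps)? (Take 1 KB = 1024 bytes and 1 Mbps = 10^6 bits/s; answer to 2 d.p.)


Formula: Mbps = payload_bytes * RPS * 8 / 1e6
Payload per request = 189 KB = 189 * 1024 = 193536 bytes
Total bytes/sec = 193536 * 4196 = 812077056
Total bits/sec = 812077056 * 8 = 6496616448
Mbps = 6496616448 / 1e6 = 6496.62

6496.62 Mbps


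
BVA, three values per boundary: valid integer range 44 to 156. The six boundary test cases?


Range: [44, 156]
Boundaries: just below min, min, min+1, max-1, max, just above max
Values: [43, 44, 45, 155, 156, 157]

[43, 44, 45, 155, 156, 157]


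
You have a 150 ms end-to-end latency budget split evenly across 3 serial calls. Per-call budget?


Formula: per_stage = total_budget / stages
per_stage = 150 / 3
per_stage = 50.0 ms

50.0 ms


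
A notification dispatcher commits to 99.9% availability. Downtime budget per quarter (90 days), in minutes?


Formula: allowed downtime = period * (100 - SLA) / 100
Period (quarter (90 days)) = 129600 minutes
Unavailability fraction = (100 - 99.9) / 100
Allowed downtime = 129600 * (100 - 99.9) / 100
Allowed downtime = 129.6 minutes

129.6 minutes


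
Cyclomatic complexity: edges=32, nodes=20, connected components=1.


Formula: V(G) = E - N + 2P
V(G) = 32 - 20 + 2*1
V(G) = 12 + 2
V(G) = 14

14


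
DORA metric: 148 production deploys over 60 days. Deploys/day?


Formula: deployments per day = releases / days
= 148 / 60
= 2.467 deploys/day
(equivalently, 17.27 deploys/week)

2.467 deploys/day


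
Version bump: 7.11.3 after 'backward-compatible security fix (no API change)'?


Current: 7.11.3
Change category: 'backward-compatible security fix (no API change)' → patch bump
SemVer rule: patch bump → increment PATCH (MAJOR and MINOR unchanged)
New: 7.11.4

7.11.4


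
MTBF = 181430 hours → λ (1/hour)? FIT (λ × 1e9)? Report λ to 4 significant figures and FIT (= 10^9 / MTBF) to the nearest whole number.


Formula: λ = 1 / MTBF; FIT = λ × 1e9 = 1e9 / MTBF
λ = 1 / 181430 ≈ 5.512e-06 failures/hour
FIT = 1e9 / 181430 ≈ 5512 failures per 1e9 hours (nearest whole number)

λ = 5.512e-06 /h, FIT = 5512


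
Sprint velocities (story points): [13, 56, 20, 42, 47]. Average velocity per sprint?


Formula: Avg velocity = Total points / Number of sprints
Points: [13, 56, 20, 42, 47]
Sum = 13 + 56 + 20 + 42 + 47 = 178
Avg velocity = 178 / 5 = 35.6 points/sprint

35.6 points/sprint


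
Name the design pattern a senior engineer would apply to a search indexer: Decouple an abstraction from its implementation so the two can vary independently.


This matches the Bridge pattern

Bridge


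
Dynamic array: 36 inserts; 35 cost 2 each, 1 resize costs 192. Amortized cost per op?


Formula: Amortized cost = Total cost / Operations
Total cost = (35 * 2) + (1 * 192)
Total cost = 70 + 192 = 262
Amortized = 262 / 36 = 7.2778

7.2778


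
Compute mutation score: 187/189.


Mutation score = killed / total * 100
Mutation score = 187 / 189 * 100
Mutation score = 98.94%

98.94%


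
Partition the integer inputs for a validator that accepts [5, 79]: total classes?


Valid range: [5, 79]
Class 1: x < 5 — invalid
Class 2: 5 ≤ x ≤ 79 — valid
Class 3: x > 79 — invalid
Total equivalence classes: 3

3 equivalence classes


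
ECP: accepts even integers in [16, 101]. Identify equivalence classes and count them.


Constraint: even integers in [16, 101]
Class 1: x < 16 — out-of-range invalid
Class 2: x in [16,101] but odd — wrong type invalid
Class 3: x in [16,101] and even — valid
Class 4: x > 101 — out-of-range invalid
Total equivalence classes: 4

4 equivalence classes


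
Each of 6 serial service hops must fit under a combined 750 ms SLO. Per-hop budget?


Formula: per_stage = total_budget / stages
per_stage = 750 / 6
per_stage = 125.0 ms

125.0 ms


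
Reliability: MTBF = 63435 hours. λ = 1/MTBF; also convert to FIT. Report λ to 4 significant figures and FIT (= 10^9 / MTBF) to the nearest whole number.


Formula: λ = 1 / MTBF; FIT = λ × 1e9 = 1e9 / MTBF
λ = 1 / 63435 ≈ 1.576e-05 failures/hour
FIT = 1e9 / 63435 ≈ 15764 failures per 1e9 hours (nearest whole number)

λ = 1.576e-05 /h, FIT = 15764


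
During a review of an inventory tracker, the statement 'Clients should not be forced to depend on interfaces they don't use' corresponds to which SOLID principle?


This describes the Interface Segregation Principle (ISP)

Interface Segregation Principle (ISP)


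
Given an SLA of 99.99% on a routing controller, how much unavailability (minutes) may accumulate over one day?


Formula: allowed downtime = period * (100 - SLA) / 100
Period (day) = 1440 minutes
Unavailability fraction = (100 - 99.99) / 100
Allowed downtime = 1440 * (100 - 99.99) / 100
Allowed downtime = 0.144 minutes

0.144 minutes


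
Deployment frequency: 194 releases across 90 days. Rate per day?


Formula: deployments per day = releases / days
= 194 / 90
= 2.156 deploys/day
(equivalently, 15.09 deploys/week)

2.156 deploys/day


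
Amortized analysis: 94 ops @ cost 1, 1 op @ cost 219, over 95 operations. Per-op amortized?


Formula: Amortized cost = Total cost / Operations
Total cost = (94 * 1) + (1 * 219)
Total cost = 94 + 219 = 313
Amortized = 313 / 95 = 3.2947

3.2947


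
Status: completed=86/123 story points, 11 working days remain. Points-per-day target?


Formula: Required rate = Remaining points / Days left
Remaining = 123 - 86 = 37 points
Required rate = 37 / 11 = 3.36 points/day

3.36 points/day


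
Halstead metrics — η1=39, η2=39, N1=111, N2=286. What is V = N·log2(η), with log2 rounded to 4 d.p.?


Formula: V = N * log2(η), where N = N1 + N2 and η = η1 + η2
η = 39 + 39 = 78
N = 111 + 286 = 397
log2(78) ≈ 6.2854
V = 397 * 6.2854 = 2495.30

2495.30


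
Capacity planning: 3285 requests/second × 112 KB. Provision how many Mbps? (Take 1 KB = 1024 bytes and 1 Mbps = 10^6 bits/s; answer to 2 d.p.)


Formula: Mbps = payload_bytes * RPS * 8 / 1e6
Payload per request = 112 KB = 112 * 1024 = 114688 bytes
Total bytes/sec = 114688 * 3285 = 376750080
Total bits/sec = 376750080 * 8 = 3014000640
Mbps = 3014000640 / 1e6 = 3014.0

3014.0 Mbps


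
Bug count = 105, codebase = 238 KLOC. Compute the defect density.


Defect density = defects / KLOC
Defect density = 105 / 238
Defect density = 0.441 defects/KLOC

0.441 defects/KLOC


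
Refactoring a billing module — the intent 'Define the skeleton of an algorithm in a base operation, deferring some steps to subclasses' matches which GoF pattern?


This matches the Template Method pattern

Template Method


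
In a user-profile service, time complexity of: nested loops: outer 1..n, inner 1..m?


Reasoning: product of independent bounds
Complexity: O(n*m)

O(n*m)


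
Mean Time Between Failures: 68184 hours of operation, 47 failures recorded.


Formula: MTBF = Total operating time / Number of failures
MTBF = 68184 / 47
MTBF = 1450.72 hours

1450.72 hours


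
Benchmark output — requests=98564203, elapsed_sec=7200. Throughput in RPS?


Formula: throughput = requests / seconds
throughput = 98564203 / 7200
throughput = 13689.47 requests/second

13689.47 requests/second


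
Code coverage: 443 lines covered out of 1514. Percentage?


Coverage = covered / total * 100
Coverage = 443 / 1514 * 100
Coverage = 29.26%

29.26%


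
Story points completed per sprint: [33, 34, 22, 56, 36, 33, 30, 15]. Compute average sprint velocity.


Formula: Avg velocity = Total points / Number of sprints
Points: [33, 34, 22, 56, 36, 33, 30, 15]
Sum = 33 + 34 + 22 + 56 + 36 + 33 + 30 + 15 = 259
Avg velocity = 259 / 8 = 32.38 points/sprint

32.38 points/sprint


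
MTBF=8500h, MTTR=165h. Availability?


Availability = MTBF / (MTBF + MTTR)
Availability = 8500 / (8500 + 165)
Availability = 8500 / 8665
Availability = 98.0958%

98.0958%


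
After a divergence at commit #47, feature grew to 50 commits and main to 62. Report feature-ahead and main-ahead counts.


Common ancestor: commit #47
feature commits after divergence: 50 - 47 = 3
main commits after divergence: 62 - 47 = 15
feature is 3 commits ahead of main
main is 15 commits ahead of feature

feature ahead: 3, main ahead: 15


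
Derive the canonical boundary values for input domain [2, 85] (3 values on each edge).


Range: [2, 85]
Boundaries: just below min, min, min+1, max-1, max, just above max
Values: [1, 2, 3, 84, 85, 86]

[1, 2, 3, 84, 85, 86]


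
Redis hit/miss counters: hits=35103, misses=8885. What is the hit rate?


Formula: hit rate = hits / (hits + misses) * 100
hit rate = 35103 / (35103 + 8885) * 100
hit rate = 35103 / 43988 * 100
hit rate = 79.8%

79.8%


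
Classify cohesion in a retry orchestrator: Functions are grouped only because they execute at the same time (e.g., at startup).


Reasoning: Related by timing only
Type: Temporal cohesion

Temporal cohesion


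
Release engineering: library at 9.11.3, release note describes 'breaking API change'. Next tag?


Current: 9.11.3
Change category: 'breaking API change' → major bump
SemVer rule: major bump → increment MAJOR, reset MINOR and PATCH to 0
New: 10.0.0

10.0.0


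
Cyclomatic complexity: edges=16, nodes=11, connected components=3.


Formula: V(G) = E - N + 2P
V(G) = 16 - 11 + 2*3
V(G) = 5 + 6
V(G) = 11

11


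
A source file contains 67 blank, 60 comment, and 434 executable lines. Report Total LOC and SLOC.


Total LOC = blank + comment + code
Total LOC = 67 + 60 + 434 = 561
SLOC (source only) = code = 434

Total LOC: 561, SLOC: 434


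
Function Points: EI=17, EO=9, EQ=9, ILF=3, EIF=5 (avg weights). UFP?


UFP = EI*4 + EO*5 + EQ*4 + ILF*10 + EIF*7
UFP = 17*4 + 9*5 + 9*4 + 3*10 + 5*7
UFP = 68 + 45 + 36 + 30 + 35
UFP = 214

214


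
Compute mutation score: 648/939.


Mutation score = killed / total * 100
Mutation score = 648 / 939 * 100
Mutation score = 69.01%

69.01%


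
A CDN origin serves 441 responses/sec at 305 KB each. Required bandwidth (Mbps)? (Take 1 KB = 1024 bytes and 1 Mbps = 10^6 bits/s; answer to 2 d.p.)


Formula: Mbps = payload_bytes * RPS * 8 / 1e6
Payload per request = 305 KB = 305 * 1024 = 312320 bytes
Total bytes/sec = 312320 * 441 = 137733120
Total bits/sec = 137733120 * 8 = 1101864960
Mbps = 1101864960 / 1e6 = 1101.86

1101.86 Mbps


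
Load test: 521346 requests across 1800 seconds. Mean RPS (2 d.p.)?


Formula: throughput = requests / seconds
throughput = 521346 / 1800
throughput = 289.64 requests/second

289.64 requests/second


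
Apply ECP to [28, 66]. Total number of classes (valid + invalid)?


Valid range: [28, 66]
Class 1: x < 28 — invalid
Class 2: 28 ≤ x ≤ 66 — valid
Class 3: x > 66 — invalid
Total equivalence classes: 3

3 equivalence classes


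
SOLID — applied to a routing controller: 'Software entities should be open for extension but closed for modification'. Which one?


This describes the Open/Closed Principle (OCP)

Open/Closed Principle (OCP)


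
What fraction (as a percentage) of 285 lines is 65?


Coverage = covered / total * 100
Coverage = 65 / 285 * 100
Coverage = 22.81%

22.81%


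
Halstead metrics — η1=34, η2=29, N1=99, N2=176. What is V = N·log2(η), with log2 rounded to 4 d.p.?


Formula: V = N * log2(η), where N = N1 + N2 and η = η1 + η2
η = 34 + 29 = 63
N = 99 + 176 = 275
log2(63) ≈ 5.9773
V = 275 * 5.9773 = 1643.76

1643.76


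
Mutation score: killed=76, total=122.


Mutation score = killed / total * 100
Mutation score = 76 / 122 * 100
Mutation score = 62.3%

62.3%


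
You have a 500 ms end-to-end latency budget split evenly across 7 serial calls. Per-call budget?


Formula: per_stage = total_budget / stages
per_stage = 500 / 7
per_stage = 71.43 ms

71.43 ms


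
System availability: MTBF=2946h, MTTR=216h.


Availability = MTBF / (MTBF + MTTR)
Availability = 2946 / (2946 + 216)
Availability = 2946 / 3162
Availability = 93.1689%

93.1689%


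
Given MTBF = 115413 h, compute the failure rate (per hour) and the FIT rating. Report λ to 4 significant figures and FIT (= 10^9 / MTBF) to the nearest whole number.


Formula: λ = 1 / MTBF; FIT = λ × 1e9 = 1e9 / MTBF
λ = 1 / 115413 ≈ 8.665e-06 failures/hour
FIT = 1e9 / 115413 ≈ 8665 failures per 1e9 hours (nearest whole number)

λ = 8.665e-06 /h, FIT = 8665


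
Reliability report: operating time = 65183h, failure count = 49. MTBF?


Formula: MTBF = Total operating time / Number of failures
MTBF = 65183 / 49
MTBF = 1330.27 hours

1330.27 hours


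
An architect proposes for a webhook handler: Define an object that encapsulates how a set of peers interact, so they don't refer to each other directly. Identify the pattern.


This matches the Mediator pattern

Mediator


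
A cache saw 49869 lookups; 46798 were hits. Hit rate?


Formula: hit rate = hits / (hits + misses) * 100
hit rate = 46798 / (46798 + 3071) * 100
hit rate = 46798 / 49869 * 100
hit rate = 93.84%

93.84%


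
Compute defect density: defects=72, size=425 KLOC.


Defect density = defects / KLOC
Defect density = 72 / 425
Defect density = 0.169 defects/KLOC

0.169 defects/KLOC


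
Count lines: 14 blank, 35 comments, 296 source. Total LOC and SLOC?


Total LOC = blank + comment + code
Total LOC = 14 + 35 + 296 = 345
SLOC (source only) = code = 296

Total LOC: 345, SLOC: 296


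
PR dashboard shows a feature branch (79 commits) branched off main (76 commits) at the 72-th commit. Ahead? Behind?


Common ancestor: commit #72
feature commits after divergence: 79 - 72 = 7
main commits after divergence: 76 - 72 = 4
feature is 7 commits ahead of main
main is 4 commits ahead of feature

feature ahead: 7, main ahead: 4


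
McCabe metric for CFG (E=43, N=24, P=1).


Formula: V(G) = E - N + 2P
V(G) = 43 - 24 + 2*1
V(G) = 19 + 2
V(G) = 21

21


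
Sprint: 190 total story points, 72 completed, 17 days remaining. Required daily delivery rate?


Formula: Required rate = Remaining points / Days left
Remaining = 190 - 72 = 118 points
Required rate = 118 / 17 = 6.94 points/day

6.94 points/day


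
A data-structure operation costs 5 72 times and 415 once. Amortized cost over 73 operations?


Formula: Amortized cost = Total cost / Operations
Total cost = (72 * 5) + (1 * 415)
Total cost = 360 + 415 = 775
Amortized = 775 / 73 = 10.6164

10.6164


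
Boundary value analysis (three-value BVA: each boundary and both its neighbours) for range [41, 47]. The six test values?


Range: [41, 47]
Boundaries: just below min, min, min+1, max-1, max, just above max
Values: [40, 41, 42, 46, 47, 48]

[40, 41, 42, 46, 47, 48]


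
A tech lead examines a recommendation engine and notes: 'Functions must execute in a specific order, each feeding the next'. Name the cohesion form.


Reasoning: Output of one is input to next
Type: Sequential cohesion

Sequential cohesion


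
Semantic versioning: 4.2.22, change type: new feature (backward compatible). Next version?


Current: 4.2.22
Change category: 'new feature (backward compatible)' → minor bump
SemVer rule: minor bump → increment MINOR, reset PATCH to 0 (MAJOR unchanged)
New: 4.3.0

4.3.0


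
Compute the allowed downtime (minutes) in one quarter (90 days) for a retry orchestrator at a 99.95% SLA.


Formula: allowed downtime = period * (100 - SLA) / 100
Period (quarter (90 days)) = 129600 minutes
Unavailability fraction = (100 - 99.95) / 100
Allowed downtime = 129600 * (100 - 99.95) / 100
Allowed downtime = 64.8 minutes

64.8 minutes


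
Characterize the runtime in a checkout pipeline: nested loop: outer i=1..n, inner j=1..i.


Reasoning: triangle: n(n+1)/2 ~ n^2/2
Complexity: O(n^2)

O(n^2)


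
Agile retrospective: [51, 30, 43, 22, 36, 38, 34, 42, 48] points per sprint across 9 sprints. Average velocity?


Formula: Avg velocity = Total points / Number of sprints
Points: [51, 30, 43, 22, 36, 38, 34, 42, 48]
Sum = 51 + 30 + 43 + 22 + 36 + 38 + 34 + 42 + 48 = 344
Avg velocity = 344 / 9 = 38.22 points/sprint

38.22 points/sprint


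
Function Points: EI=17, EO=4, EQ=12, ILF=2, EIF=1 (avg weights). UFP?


UFP = EI*4 + EO*5 + EQ*4 + ILF*10 + EIF*7
UFP = 17*4 + 4*5 + 12*4 + 2*10 + 1*7
UFP = 68 + 20 + 48 + 20 + 7
UFP = 163

163


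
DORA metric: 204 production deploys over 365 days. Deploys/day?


Formula: deployments per day = releases / days
= 204 / 365
= 0.559 deploys/day
(equivalently, 3.91 deploys/week)

0.559 deploys/day


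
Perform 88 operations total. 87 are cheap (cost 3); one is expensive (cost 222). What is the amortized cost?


Formula: Amortized cost = Total cost / Operations
Total cost = (87 * 3) + (1 * 222)
Total cost = 261 + 222 = 483
Amortized = 483 / 88 = 5.4886

5.4886


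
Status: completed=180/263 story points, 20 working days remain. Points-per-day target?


Formula: Required rate = Remaining points / Days left
Remaining = 263 - 180 = 83 points
Required rate = 83 / 20 = 4.15 points/day

4.15 points/day


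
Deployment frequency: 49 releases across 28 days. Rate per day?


Formula: deployments per day = releases / days
= 49 / 28
= 1.75 deploys/day
(equivalently, 12.25 deploys/week)

1.75 deploys/day


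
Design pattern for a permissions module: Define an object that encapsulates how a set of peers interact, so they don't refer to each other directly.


This matches the Mediator pattern

Mediator


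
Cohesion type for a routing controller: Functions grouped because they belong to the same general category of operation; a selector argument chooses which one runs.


Reasoning: Grouped by category of activity, not by data or sequence
Type: Logical cohesion

Logical cohesion


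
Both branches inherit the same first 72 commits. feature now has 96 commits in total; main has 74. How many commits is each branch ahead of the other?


Common ancestor: commit #72
feature commits after divergence: 96 - 72 = 24
main commits after divergence: 74 - 72 = 2
feature is 24 commits ahead of main
main is 2 commits ahead of feature

feature ahead: 24, main ahead: 2


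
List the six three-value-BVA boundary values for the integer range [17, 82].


Range: [17, 82]
Boundaries: just below min, min, min+1, max-1, max, just above max
Values: [16, 17, 18, 81, 82, 83]

[16, 17, 18, 81, 82, 83]


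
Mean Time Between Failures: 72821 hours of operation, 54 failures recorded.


Formula: MTBF = Total operating time / Number of failures
MTBF = 72821 / 54
MTBF = 1348.54 hours

1348.54 hours


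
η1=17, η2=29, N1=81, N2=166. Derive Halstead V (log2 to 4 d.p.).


Formula: V = N * log2(η), where N = N1 + N2 and η = η1 + η2
η = 17 + 29 = 46
N = 81 + 166 = 247
log2(46) ≈ 5.5236
V = 247 * 5.5236 = 1364.33

1364.33


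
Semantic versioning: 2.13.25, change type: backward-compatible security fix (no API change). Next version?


Current: 2.13.25
Change category: 'backward-compatible security fix (no API change)' → patch bump
SemVer rule: patch bump → increment PATCH (MAJOR and MINOR unchanged)
New: 2.13.26

2.13.26


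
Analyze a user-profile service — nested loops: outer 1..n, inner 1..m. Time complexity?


Reasoning: product of independent bounds
Complexity: O(n*m)

O(n*m)


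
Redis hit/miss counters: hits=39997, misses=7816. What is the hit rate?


Formula: hit rate = hits / (hits + misses) * 100
hit rate = 39997 / (39997 + 7816) * 100
hit rate = 39997 / 47813 * 100
hit rate = 83.65%

83.65%


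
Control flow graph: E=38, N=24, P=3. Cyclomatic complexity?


Formula: V(G) = E - N + 2P
V(G) = 38 - 24 + 2*3
V(G) = 14 + 6
V(G) = 20

20


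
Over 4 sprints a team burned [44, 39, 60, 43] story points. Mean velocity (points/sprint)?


Formula: Avg velocity = Total points / Number of sprints
Points: [44, 39, 60, 43]
Sum = 44 + 39 + 60 + 43 = 186
Avg velocity = 186 / 4 = 46.5 points/sprint

46.5 points/sprint


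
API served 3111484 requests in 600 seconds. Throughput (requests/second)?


Formula: throughput = requests / seconds
throughput = 3111484 / 600
throughput = 5185.81 requests/second

5185.81 requests/second


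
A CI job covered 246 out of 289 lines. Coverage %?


Coverage = covered / total * 100
Coverage = 246 / 289 * 100
Coverage = 85.12%

85.12%


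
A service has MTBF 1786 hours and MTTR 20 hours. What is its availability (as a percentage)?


Availability = MTBF / (MTBF + MTTR)
Availability = 1786 / (1786 + 20)
Availability = 1786 / 1806
Availability = 98.8926%

98.8926%


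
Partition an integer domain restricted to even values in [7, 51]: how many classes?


Constraint: even integers in [7, 51]
Class 1: x < 7 — out-of-range invalid
Class 2: x in [7,51] but odd — wrong type invalid
Class 3: x in [7,51] and even — valid
Class 4: x > 51 — out-of-range invalid
Total equivalence classes: 4

4 equivalence classes


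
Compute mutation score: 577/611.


Mutation score = killed / total * 100
Mutation score = 577 / 611 * 100
Mutation score = 94.44%

94.44%


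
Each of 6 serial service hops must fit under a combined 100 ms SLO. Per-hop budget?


Formula: per_stage = total_budget / stages
per_stage = 100 / 6
per_stage = 16.67 ms

16.67 ms


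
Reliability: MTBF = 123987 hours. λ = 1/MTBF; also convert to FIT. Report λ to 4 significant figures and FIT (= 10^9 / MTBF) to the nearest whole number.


Formula: λ = 1 / MTBF; FIT = λ × 1e9 = 1e9 / MTBF
λ = 1 / 123987 ≈ 8.065e-06 failures/hour
FIT = 1e9 / 123987 ≈ 8065 failures per 1e9 hours (nearest whole number)

λ = 8.065e-06 /h, FIT = 8065


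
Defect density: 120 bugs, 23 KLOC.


Defect density = defects / KLOC
Defect density = 120 / 23
Defect density = 5.217 defects/KLOC

5.217 defects/KLOC


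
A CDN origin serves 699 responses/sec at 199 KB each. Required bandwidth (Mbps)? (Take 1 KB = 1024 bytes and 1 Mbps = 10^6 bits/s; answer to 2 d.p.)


Formula: Mbps = payload_bytes * RPS * 8 / 1e6
Payload per request = 199 KB = 199 * 1024 = 203776 bytes
Total bytes/sec = 203776 * 699 = 142439424
Total bits/sec = 142439424 * 8 = 1139515392
Mbps = 1139515392 / 1e6 = 1139.52

1139.52 Mbps


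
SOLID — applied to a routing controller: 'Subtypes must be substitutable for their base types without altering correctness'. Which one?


This describes the Liskov Substitution Principle (LSP)

Liskov Substitution Principle (LSP)


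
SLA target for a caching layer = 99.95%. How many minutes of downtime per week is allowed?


Formula: allowed downtime = period * (100 - SLA) / 100
Period (week) = 10080 minutes
Unavailability fraction = (100 - 99.95) / 100
Allowed downtime = 10080 * (100 - 99.95) / 100
Allowed downtime = 5.04 minutes

5.04 minutes


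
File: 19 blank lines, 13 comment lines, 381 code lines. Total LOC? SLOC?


Total LOC = blank + comment + code
Total LOC = 19 + 13 + 381 = 413
SLOC (source only) = code = 381

Total LOC: 413, SLOC: 381


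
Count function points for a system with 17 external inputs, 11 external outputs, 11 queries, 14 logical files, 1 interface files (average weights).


UFP = EI*4 + EO*5 + EQ*4 + ILF*10 + EIF*7
UFP = 17*4 + 11*5 + 11*4 + 14*10 + 1*7
UFP = 68 + 55 + 44 + 140 + 7
UFP = 314

314


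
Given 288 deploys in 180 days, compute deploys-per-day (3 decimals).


Formula: deployments per day = releases / days
= 288 / 180
= 1.6 deploys/day
(equivalently, 11.2 deploys/week)

1.6 deploys/day


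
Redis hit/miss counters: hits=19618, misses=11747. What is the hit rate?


Formula: hit rate = hits / (hits + misses) * 100
hit rate = 19618 / (19618 + 11747) * 100
hit rate = 19618 / 31365 * 100
hit rate = 62.55%

62.55%


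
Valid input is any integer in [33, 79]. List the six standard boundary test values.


Range: [33, 79]
Boundaries: just below min, min, min+1, max-1, max, just above max
Values: [32, 33, 34, 78, 79, 80]

[32, 33, 34, 78, 79, 80]


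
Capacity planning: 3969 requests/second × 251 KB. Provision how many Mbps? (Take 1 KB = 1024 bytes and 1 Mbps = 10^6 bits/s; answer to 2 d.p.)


Formula: Mbps = payload_bytes * RPS * 8 / 1e6
Payload per request = 251 KB = 251 * 1024 = 257024 bytes
Total bytes/sec = 257024 * 3969 = 1020128256
Total bits/sec = 1020128256 * 8 = 8161026048
Mbps = 8161026048 / 1e6 = 8161.03

8161.03 Mbps


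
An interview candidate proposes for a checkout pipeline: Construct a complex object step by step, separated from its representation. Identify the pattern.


This matches the Builder pattern

Builder


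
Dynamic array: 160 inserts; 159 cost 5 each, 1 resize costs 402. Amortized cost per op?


Formula: Amortized cost = Total cost / Operations
Total cost = (159 * 5) + (1 * 402)
Total cost = 795 + 402 = 1197
Amortized = 1197 / 160 = 7.4813

7.4813


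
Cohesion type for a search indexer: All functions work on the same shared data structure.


Reasoning: Functions share data
Type: Communicational cohesion

Communicational cohesion


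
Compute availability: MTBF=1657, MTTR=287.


Availability = MTBF / (MTBF + MTTR)
Availability = 1657 / (1657 + 287)
Availability = 1657 / 1944
Availability = 85.2366%

85.2366%


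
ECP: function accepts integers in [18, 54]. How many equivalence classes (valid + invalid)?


Valid range: [18, 54]
Class 1: x < 18 — invalid
Class 2: 18 ≤ x ≤ 54 — valid
Class 3: x > 54 — invalid
Total equivalence classes: 3

3 equivalence classes


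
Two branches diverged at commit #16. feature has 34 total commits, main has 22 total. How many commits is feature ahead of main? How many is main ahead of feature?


Common ancestor: commit #16
feature commits after divergence: 34 - 16 = 18
main commits after divergence: 22 - 16 = 6
feature is 18 commits ahead of main
main is 6 commits ahead of feature

feature ahead: 18, main ahead: 6


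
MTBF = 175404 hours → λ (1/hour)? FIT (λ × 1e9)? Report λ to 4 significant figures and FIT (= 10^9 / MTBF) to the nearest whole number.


Formula: λ = 1 / MTBF; FIT = λ × 1e9 = 1e9 / MTBF
λ = 1 / 175404 ≈ 5.701e-06 failures/hour
FIT = 1e9 / 175404 ≈ 5701 failures per 1e9 hours (nearest whole number)

λ = 5.701e-06 /h, FIT = 5701


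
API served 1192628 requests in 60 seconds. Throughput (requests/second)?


Formula: throughput = requests / seconds
throughput = 1192628 / 60
throughput = 19877.13 requests/second

19877.13 requests/second


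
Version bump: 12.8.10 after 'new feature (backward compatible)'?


Current: 12.8.10
Change category: 'new feature (backward compatible)' → minor bump
SemVer rule: minor bump → increment MINOR, reset PATCH to 0 (MAJOR unchanged)
New: 12.9.0

12.9.0


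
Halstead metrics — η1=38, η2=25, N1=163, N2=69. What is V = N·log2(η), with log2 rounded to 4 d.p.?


Formula: V = N * log2(η), where N = N1 + N2 and η = η1 + η2
η = 38 + 25 = 63
N = 163 + 69 = 232
log2(63) ≈ 5.9773
V = 232 * 5.9773 = 1386.73

1386.73


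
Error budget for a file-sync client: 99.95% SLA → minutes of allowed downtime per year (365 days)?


Formula: allowed downtime = period * (100 - SLA) / 100
Period (year (365 days)) = 525600 minutes
Unavailability fraction = (100 - 99.95) / 100
Allowed downtime = 525600 * (100 - 99.95) / 100
Allowed downtime = 262.8 minutes

262.8 minutes


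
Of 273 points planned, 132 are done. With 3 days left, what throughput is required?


Formula: Required rate = Remaining points / Days left
Remaining = 273 - 132 = 141 points
Required rate = 141 / 3 = 47.0 points/day

47.0 points/day


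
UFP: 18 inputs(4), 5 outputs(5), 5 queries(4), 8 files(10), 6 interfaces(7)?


UFP = EI*4 + EO*5 + EQ*4 + ILF*10 + EIF*7
UFP = 18*4 + 5*5 + 5*4 + 8*10 + 6*7
UFP = 72 + 25 + 20 + 80 + 42
UFP = 239

239


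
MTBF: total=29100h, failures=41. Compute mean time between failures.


Formula: MTBF = Total operating time / Number of failures
MTBF = 29100 / 41
MTBF = 709.76 hours

709.76 hours


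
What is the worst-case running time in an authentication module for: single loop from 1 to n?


Reasoning: one pass through n items
Complexity: O(n)

O(n)


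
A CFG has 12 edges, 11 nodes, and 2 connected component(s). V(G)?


Formula: V(G) = E - N + 2P
V(G) = 12 - 11 + 2*2
V(G) = 1 + 4
V(G) = 5

5


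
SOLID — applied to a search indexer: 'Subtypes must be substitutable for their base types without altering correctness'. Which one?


This describes the Liskov Substitution Principle (LSP)

Liskov Substitution Principle (LSP)


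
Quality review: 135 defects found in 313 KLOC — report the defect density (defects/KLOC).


Defect density = defects / KLOC
Defect density = 135 / 313
Defect density = 0.431 defects/KLOC

0.431 defects/KLOC


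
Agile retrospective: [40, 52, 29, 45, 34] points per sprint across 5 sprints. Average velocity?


Formula: Avg velocity = Total points / Number of sprints
Points: [40, 52, 29, 45, 34]
Sum = 40 + 52 + 29 + 45 + 34 = 200
Avg velocity = 200 / 5 = 40.0 points/sprint

40.0 points/sprint


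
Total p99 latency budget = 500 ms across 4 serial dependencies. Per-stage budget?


Formula: per_stage = total_budget / stages
per_stage = 500 / 4
per_stage = 125.0 ms

125.0 ms


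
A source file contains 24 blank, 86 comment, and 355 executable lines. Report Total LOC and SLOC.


Total LOC = blank + comment + code
Total LOC = 24 + 86 + 355 = 465
SLOC (source only) = code = 355

Total LOC: 465, SLOC: 355


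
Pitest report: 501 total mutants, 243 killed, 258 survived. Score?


Mutation score = killed / total * 100
Mutation score = 243 / 501 * 100
Mutation score = 48.5%

48.5%


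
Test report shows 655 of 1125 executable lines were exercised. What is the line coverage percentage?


Coverage = covered / total * 100
Coverage = 655 / 1125 * 100
Coverage = 58.22%

58.22%


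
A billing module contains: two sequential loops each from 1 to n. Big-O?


Reasoning: sequential dominates: O(n) + O(n) = O(n)
Complexity: O(n)

O(n)


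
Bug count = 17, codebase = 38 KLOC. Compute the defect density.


Defect density = defects / KLOC
Defect density = 17 / 38
Defect density = 0.447 defects/KLOC

0.447 defects/KLOC


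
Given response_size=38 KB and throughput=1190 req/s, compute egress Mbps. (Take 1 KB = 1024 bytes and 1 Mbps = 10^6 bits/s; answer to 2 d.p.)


Formula: Mbps = payload_bytes * RPS * 8 / 1e6
Payload per request = 38 KB = 38 * 1024 = 38912 bytes
Total bytes/sec = 38912 * 1190 = 46305280
Total bits/sec = 46305280 * 8 = 370442240
Mbps = 370442240 / 1e6 = 370.44

370.44 Mbps


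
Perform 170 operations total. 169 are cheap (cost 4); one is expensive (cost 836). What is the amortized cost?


Formula: Amortized cost = Total cost / Operations
Total cost = (169 * 4) + (1 * 836)
Total cost = 676 + 836 = 1512
Amortized = 1512 / 170 = 8.8941

8.8941


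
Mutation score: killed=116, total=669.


Mutation score = killed / total * 100
Mutation score = 116 / 669 * 100
Mutation score = 17.34%

17.34%


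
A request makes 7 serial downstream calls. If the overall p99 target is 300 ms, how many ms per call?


Formula: per_stage = total_budget / stages
per_stage = 300 / 7
per_stage = 42.86 ms

42.86 ms


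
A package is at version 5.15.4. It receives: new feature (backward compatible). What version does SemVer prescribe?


Current: 5.15.4
Change category: 'new feature (backward compatible)' → minor bump
SemVer rule: minor bump → increment MINOR, reset PATCH to 0 (MAJOR unchanged)
New: 5.16.0

5.16.0


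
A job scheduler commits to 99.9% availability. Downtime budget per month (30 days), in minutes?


Formula: allowed downtime = period * (100 - SLA) / 100
Period (month (30 days)) = 43200 minutes
Unavailability fraction = (100 - 99.9) / 100
Allowed downtime = 43200 * (100 - 99.9) / 100
Allowed downtime = 43.2 minutes

43.2 minutes


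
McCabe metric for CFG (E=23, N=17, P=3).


Formula: V(G) = E - N + 2P
V(G) = 23 - 17 + 2*3
V(G) = 6 + 6
V(G) = 12

12


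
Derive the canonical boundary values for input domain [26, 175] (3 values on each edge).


Range: [26, 175]
Boundaries: just below min, min, min+1, max-1, max, just above max
Values: [25, 26, 27, 174, 175, 176]

[25, 26, 27, 174, 175, 176]


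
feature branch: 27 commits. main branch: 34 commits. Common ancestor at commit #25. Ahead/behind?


Common ancestor: commit #25
feature commits after divergence: 27 - 25 = 2
main commits after divergence: 34 - 25 = 9
feature is 2 commits ahead of main
main is 9 commits ahead of feature

feature ahead: 2, main ahead: 9


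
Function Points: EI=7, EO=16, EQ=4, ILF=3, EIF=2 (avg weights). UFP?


UFP = EI*4 + EO*5 + EQ*4 + ILF*10 + EIF*7
UFP = 7*4 + 16*5 + 4*4 + 3*10 + 2*7
UFP = 28 + 80 + 16 + 30 + 14
UFP = 168

168


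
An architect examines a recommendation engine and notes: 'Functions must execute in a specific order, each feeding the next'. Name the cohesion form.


Reasoning: Output of one is input to next
Type: Sequential cohesion

Sequential cohesion


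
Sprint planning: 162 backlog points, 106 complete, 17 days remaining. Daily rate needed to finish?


Formula: Required rate = Remaining points / Days left
Remaining = 162 - 106 = 56 points
Required rate = 56 / 17 = 3.29 points/day

3.29 points/day


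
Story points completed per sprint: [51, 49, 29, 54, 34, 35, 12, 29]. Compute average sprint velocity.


Formula: Avg velocity = Total points / Number of sprints
Points: [51, 49, 29, 54, 34, 35, 12, 29]
Sum = 51 + 49 + 29 + 54 + 34 + 35 + 12 + 29 = 293
Avg velocity = 293 / 8 = 36.63 points/sprint

36.63 points/sprint


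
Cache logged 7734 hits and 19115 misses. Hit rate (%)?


Formula: hit rate = hits / (hits + misses) * 100
hit rate = 7734 / (7734 + 19115) * 100
hit rate = 7734 / 26849 * 100
hit rate = 28.81%

28.81%


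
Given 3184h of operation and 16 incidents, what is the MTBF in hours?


Formula: MTBF = Total operating time / Number of failures
MTBF = 3184 / 16
MTBF = 199.0 hours

199.0 hours


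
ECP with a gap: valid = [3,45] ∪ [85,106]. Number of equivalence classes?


Valid ranges: [3,45] and [85,106]
Class 1: x < 3 — invalid
Class 2: 3 ≤ x ≤ 45 — valid
Class 3: 45 < x < 85 — invalid (gap between ranges)
Class 4: 85 ≤ x ≤ 106 — valid
Class 5: x > 106 — invalid
Total equivalence classes: 5

5 equivalence classes


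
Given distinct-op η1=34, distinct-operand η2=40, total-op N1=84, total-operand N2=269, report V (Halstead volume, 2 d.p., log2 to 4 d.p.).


Formula: V = N * log2(η), where N = N1 + N2 and η = η1 + η2
η = 34 + 40 = 74
N = 84 + 269 = 353
log2(74) ≈ 6.2095
V = 353 * 6.2095 = 2191.95

2191.95


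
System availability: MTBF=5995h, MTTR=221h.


Availability = MTBF / (MTBF + MTTR)
Availability = 5995 / (5995 + 221)
Availability = 5995 / 6216
Availability = 96.4447%

96.4447%


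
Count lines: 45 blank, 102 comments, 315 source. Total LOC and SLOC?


Total LOC = blank + comment + code
Total LOC = 45 + 102 + 315 = 462
SLOC (source only) = code = 315

Total LOC: 462, SLOC: 315


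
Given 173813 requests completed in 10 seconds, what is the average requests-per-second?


Formula: throughput = requests / seconds
throughput = 173813 / 10
throughput = 17381.3 requests/second

17381.3 requests/second


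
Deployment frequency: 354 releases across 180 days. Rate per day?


Formula: deployments per day = releases / days
= 354 / 180
= 1.967 deploys/day
(equivalently, 13.77 deploys/week)

1.967 deploys/day


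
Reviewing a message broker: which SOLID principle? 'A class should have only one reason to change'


This describes the Single Responsibility Principle (SRP)

Single Responsibility Principle (SRP)


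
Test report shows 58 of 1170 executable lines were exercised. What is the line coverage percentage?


Coverage = covered / total * 100
Coverage = 58 / 1170 * 100
Coverage = 4.96%

4.96%


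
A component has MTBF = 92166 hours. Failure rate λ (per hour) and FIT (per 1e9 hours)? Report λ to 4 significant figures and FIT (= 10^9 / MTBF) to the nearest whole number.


Formula: λ = 1 / MTBF; FIT = λ × 1e9 = 1e9 / MTBF
λ = 1 / 92166 ≈ 1.085e-05 failures/hour
FIT = 1e9 / 92166 ≈ 10850 failures per 1e9 hours (nearest whole number)

λ = 1.085e-05 /h, FIT = 10850


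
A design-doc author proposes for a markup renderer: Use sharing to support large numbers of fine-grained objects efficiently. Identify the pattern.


This matches the Flyweight pattern

Flyweight


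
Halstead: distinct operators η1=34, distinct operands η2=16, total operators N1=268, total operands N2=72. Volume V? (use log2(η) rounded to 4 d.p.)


Formula: V = N * log2(η), where N = N1 + N2 and η = η1 + η2
η = 34 + 16 = 50
N = 268 + 72 = 340
log2(50) ≈ 5.6439
V = 340 * 5.6439 = 1918.93

1918.93
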